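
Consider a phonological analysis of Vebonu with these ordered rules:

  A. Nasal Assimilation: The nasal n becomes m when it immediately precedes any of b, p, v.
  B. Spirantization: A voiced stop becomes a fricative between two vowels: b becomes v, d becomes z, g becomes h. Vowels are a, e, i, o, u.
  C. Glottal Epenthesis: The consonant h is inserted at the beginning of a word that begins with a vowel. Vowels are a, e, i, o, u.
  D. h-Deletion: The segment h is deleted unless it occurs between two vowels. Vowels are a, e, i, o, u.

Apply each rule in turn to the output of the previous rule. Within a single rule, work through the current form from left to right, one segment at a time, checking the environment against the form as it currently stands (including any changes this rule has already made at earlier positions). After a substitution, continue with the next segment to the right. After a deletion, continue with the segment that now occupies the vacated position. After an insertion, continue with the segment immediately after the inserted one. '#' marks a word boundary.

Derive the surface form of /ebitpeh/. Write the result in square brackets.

A Nasal Assimilation: no change — [ebitpeh]
B Spirantization: [ebitpeh] → [evitpeh]
C Glottal Epenthesis: [evitpeh] → [hevitpeh]
D h-Deletion: [hevitpeh] → [evitpe]

[evitpe]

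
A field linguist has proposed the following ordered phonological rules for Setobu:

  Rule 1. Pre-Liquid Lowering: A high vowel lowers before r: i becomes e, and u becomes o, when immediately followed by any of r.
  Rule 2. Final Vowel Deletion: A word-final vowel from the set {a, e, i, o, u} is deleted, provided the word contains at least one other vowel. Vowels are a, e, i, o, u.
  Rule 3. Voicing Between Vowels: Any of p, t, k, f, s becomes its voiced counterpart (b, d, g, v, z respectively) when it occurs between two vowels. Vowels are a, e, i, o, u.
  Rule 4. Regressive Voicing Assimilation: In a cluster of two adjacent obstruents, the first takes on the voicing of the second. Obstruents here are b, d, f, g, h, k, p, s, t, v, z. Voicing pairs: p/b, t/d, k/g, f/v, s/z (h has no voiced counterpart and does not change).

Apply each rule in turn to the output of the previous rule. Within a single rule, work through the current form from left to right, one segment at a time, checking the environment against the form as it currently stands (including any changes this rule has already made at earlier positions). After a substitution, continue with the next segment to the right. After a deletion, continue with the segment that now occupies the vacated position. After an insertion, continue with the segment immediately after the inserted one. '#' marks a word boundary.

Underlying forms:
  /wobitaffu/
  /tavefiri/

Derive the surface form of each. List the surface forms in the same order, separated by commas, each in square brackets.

[wobidaff], [tavever]

/wobitaffu/:
  Rule 1 Pre-Liquid Lowering: no change — [wobitaffu]
  Rule 2 Final Vowel Deletion: [wobitaffu] → [wobitaff]
  Rule 3 Voicing Between Vowels: [wobitaff] → [wobidaff]
  Rule 4 Regressive Voicing Assimilation: no change — [wobidaff]
/tavefiri/:
  Rule 1 Pre-Liquid Lowering: [tavefiri] → [taveferi]
  Rule 2 Final Vowel Deletion: [taveferi] → [tavefer]
  Rule 3 Voicing Between Vowels: [tavefer] → [tavever]
  Rule 4 Regressive Voicing Assimilation: no change — [tavever]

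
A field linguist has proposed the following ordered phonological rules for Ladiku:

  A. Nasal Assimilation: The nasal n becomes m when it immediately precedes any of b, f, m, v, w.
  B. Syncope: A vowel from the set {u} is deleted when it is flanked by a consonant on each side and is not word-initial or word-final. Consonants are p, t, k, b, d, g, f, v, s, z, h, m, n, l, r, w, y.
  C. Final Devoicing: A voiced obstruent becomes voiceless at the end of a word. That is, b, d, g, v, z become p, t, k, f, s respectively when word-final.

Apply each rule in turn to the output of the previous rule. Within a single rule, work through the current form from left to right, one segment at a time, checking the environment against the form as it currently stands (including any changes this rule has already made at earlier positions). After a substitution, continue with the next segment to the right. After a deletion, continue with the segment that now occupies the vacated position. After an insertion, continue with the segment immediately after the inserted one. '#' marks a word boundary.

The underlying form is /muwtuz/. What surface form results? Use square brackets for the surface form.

[mwts]

A Nasal Assimilation: no change — [muwtuz]
B Syncope: [muwtuz] → [mwtz]
C Final Devoicing: [mwtz] → [mwts]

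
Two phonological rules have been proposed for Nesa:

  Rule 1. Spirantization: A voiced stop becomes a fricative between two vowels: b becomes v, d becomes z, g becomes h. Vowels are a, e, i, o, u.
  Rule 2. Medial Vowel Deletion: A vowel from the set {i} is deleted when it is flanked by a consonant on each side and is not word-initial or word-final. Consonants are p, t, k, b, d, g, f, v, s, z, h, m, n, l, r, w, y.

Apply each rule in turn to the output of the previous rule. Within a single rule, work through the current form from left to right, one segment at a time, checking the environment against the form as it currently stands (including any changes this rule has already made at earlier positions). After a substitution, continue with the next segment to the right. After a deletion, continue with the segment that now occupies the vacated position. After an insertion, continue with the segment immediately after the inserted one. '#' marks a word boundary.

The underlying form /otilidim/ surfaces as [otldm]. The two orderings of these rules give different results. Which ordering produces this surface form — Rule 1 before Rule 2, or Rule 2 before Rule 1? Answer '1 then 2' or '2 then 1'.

2 then 1

Order 1 then 2:
  1 Spirantization: [otilidim] → [otilizim]
  2 Medial Vowel Deletion: [otilizim] → [otlzm]
  result: [otlzm]
Order 2 then 1:
  2 Medial Vowel Deletion: [otilidim] → [otldm]
  1 Spirantization: no change — [otldm]
  result: [otldm]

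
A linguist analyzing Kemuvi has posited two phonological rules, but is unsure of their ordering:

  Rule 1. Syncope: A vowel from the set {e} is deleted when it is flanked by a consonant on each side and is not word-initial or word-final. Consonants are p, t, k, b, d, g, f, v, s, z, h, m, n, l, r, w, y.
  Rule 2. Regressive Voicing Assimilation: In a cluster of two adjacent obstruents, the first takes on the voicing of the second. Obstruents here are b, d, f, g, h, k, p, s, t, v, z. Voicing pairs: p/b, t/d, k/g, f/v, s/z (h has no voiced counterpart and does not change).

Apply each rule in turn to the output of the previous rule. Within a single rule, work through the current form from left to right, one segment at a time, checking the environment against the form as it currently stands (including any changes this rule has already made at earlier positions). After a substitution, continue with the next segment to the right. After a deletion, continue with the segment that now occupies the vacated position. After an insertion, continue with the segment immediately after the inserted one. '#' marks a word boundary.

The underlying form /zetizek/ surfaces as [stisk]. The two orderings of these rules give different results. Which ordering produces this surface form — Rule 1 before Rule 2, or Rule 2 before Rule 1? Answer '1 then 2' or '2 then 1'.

Order 1 then 2:
  1 Syncope: [zetizek] → [ztizk]
  2 Regressive Voicing Assimilation: [ztizk] → [stisk]
  result: [stisk]
Order 2 then 1:
  2 Regressive Voicing Assimilation: no change — [zetizek]
  1 Syncope: [zetizek] → [ztizk]
  result: [ztizk]

1 then 2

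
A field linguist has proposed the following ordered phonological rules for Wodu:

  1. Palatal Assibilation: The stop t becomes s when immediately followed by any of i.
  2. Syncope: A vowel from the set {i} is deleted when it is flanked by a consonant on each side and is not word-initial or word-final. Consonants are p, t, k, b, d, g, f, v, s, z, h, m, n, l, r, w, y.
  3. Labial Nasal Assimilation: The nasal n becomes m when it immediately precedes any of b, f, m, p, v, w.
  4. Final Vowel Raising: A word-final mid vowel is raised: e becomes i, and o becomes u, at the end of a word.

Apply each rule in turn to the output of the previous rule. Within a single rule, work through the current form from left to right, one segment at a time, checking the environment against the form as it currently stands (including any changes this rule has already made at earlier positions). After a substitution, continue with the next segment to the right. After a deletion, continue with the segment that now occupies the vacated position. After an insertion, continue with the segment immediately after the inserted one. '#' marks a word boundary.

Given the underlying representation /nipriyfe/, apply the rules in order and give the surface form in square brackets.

[mpryfi]

1 Palatal Assibilation: no change — [nipriyfe]
2 Syncope: [nipriyfe] → [npryfe]
3 Labial Nasal Assimilation: [npryfe] → [mpryfe]
4 Final Vowel Raising: [mpryfe] → [mpryfi]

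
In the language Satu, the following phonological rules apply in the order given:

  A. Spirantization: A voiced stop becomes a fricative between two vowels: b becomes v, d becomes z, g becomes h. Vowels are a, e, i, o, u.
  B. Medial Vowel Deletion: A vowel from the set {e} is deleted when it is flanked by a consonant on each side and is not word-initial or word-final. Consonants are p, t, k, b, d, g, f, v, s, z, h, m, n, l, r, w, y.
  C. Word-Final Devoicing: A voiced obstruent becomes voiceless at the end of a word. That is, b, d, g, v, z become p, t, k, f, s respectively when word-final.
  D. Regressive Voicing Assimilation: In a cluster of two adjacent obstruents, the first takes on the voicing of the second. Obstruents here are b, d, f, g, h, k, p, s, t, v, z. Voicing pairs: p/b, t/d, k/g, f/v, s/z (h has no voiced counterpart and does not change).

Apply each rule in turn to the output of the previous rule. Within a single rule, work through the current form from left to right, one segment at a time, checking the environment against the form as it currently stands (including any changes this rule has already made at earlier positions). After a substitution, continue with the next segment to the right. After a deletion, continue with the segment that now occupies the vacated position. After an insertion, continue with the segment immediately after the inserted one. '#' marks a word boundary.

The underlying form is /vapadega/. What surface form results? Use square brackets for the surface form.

[vapasha]

A Spirantization: [vapadega] → [vapazeha]
B Medial Vowel Deletion: [vapazeha] → [vapazha]
C Word-Final Devoicing: no change — [vapazha]
D Regressive Voicing Assimilation: [vapazha] → [vapasha]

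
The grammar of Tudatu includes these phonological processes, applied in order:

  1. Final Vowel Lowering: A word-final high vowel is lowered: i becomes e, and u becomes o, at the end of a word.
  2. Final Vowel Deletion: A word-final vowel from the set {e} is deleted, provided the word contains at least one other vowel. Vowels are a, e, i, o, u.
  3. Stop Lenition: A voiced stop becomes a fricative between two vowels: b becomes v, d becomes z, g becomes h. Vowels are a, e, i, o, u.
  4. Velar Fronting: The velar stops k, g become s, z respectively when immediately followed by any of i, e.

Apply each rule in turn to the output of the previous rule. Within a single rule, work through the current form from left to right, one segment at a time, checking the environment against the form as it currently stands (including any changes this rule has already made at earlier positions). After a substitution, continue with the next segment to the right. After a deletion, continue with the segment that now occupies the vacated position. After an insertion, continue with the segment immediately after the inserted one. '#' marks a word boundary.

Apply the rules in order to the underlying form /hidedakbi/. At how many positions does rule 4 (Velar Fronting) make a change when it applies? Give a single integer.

1 Final Vowel Lowering: [hidedakbi] → [hidedakbe]
2 Final Vowel Deletion: [hidedakbe] → [hidedakb]
3 Stop Lenition: [hidedakb] → [hizezakb]
4 Velar Fronting: no change — [hizezakb]
Rule 4 changed 0 position(s).

0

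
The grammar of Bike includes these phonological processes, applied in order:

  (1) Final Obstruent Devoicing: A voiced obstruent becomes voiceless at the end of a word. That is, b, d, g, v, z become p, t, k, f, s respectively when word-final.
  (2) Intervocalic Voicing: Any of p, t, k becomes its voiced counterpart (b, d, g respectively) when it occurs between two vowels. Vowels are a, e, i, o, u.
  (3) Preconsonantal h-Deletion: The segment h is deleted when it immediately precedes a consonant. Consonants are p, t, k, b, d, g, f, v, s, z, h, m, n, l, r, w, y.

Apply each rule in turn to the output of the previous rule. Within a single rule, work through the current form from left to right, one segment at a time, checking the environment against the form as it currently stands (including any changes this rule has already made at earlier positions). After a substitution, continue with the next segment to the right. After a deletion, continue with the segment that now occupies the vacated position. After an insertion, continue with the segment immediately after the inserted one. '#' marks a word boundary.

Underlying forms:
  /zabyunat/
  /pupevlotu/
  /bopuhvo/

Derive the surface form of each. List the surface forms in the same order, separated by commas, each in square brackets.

/zabyunat/:
  (1) Final Obstruent Devoicing: no change — [zabyunat]
  (2) Intervocalic Voicing: no change — [zabyunat]
  (3) Preconsonantal h-Deletion: no change — [zabyunat]
/pupevlotu/:
  (1) Final Obstruent Devoicing: no change — [pupevlotu]
  (2) Intervocalic Voicing: [pupevlotu] → [pubevlodu]
  (3) Preconsonantal h-Deletion: no change — [pubevlodu]
/bopuhvo/:
  (1) Final Obstruent Devoicing: no change — [bopuhvo]
  (2) Intervocalic Voicing: [bopuhvo] → [bobuhvo]
  (3) Preconsonantal h-Deletion: [bobuhvo] → [bobuvo]

[zabyunat], [pubevlodu], [bobuvo]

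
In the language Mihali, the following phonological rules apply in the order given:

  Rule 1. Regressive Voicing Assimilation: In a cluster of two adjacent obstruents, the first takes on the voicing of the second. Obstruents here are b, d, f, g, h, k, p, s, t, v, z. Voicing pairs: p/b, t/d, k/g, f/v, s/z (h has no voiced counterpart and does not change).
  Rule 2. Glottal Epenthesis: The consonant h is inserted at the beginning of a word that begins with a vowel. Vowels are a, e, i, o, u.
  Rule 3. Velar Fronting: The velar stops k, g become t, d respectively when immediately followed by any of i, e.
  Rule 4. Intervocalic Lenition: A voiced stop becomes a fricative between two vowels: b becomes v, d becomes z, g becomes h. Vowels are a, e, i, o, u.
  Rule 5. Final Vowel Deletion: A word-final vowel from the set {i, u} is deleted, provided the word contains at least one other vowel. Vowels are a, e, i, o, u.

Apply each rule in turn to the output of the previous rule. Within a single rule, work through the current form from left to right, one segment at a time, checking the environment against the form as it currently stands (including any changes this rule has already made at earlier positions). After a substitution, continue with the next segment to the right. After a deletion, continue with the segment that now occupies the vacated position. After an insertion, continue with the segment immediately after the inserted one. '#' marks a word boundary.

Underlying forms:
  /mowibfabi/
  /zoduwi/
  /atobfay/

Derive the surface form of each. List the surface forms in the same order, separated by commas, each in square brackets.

[mowipfav], [zozuw], [hatopfay]

/mowibfabi/:
  Rule 1 Regressive Voicing Assimilation: [mowibfabi] → [mowipfabi]
  Rule 2 Glottal Epenthesis: no change — [mowipfabi]
  Rule 3 Velar Fronting: no change — [mowipfabi]
  Rule 4 Intervocalic Lenition: [mowipfabi] → [mowipfavi]
  Rule 5 Final Vowel Deletion: [mowipfavi] → [mowipfav]
/zoduwi/:
  Rule 1 Regressive Voicing Assimilation: no change — [zoduwi]
  Rule 2 Glottal Epenthesis: no change — [zoduwi]
  Rule 3 Velar Fronting: no change — [zoduwi]
  Rule 4 Intervocalic Lenition: [zoduwi] → [zozuwi]
  Rule 5 Final Vowel Deletion: [zozuwi] → [zozuw]
/atobfay/:
  Rule 1 Regressive Voicing Assimilation: [atobfay] → [atopfay]
  Rule 2 Glottal Epenthesis: [atopfay] → [hatopfay]
  Rule 3 Velar Fronting: no change — [hatopfay]
  Rule 4 Intervocalic Lenition: no change — [hatopfay]
  Rule 5 Final Vowel Deletion: no change — [hatopfay]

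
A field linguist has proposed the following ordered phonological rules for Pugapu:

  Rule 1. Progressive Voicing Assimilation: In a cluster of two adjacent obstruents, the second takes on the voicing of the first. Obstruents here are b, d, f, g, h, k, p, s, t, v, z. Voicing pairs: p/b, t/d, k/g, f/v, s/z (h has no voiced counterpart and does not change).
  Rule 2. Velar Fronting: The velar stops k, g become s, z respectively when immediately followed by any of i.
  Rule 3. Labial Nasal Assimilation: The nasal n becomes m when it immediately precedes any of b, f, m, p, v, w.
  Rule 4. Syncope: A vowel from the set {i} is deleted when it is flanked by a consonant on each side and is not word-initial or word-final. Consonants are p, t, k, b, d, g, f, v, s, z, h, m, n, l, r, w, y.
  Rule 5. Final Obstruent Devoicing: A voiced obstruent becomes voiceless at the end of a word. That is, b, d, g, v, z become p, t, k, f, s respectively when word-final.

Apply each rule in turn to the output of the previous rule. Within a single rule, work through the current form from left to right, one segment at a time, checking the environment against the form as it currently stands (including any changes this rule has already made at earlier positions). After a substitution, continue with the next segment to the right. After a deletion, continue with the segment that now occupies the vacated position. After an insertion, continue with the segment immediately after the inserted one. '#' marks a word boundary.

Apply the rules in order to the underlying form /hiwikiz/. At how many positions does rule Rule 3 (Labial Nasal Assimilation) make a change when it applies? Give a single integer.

Rule 1 Progressive Voicing Assimilation: no change — [hiwikiz]
Rule 2 Velar Fronting: [hiwikiz] → [hiwisiz]
Rule 3 Labial Nasal Assimilation: no change — [hiwisiz]
Rule 4 Syncope: [hiwisiz] → [hwsz]
Rule 5 Final Obstruent Devoicing: [hwsz] → [hwss]
Rule Rule 3 changed 0 position(s).

0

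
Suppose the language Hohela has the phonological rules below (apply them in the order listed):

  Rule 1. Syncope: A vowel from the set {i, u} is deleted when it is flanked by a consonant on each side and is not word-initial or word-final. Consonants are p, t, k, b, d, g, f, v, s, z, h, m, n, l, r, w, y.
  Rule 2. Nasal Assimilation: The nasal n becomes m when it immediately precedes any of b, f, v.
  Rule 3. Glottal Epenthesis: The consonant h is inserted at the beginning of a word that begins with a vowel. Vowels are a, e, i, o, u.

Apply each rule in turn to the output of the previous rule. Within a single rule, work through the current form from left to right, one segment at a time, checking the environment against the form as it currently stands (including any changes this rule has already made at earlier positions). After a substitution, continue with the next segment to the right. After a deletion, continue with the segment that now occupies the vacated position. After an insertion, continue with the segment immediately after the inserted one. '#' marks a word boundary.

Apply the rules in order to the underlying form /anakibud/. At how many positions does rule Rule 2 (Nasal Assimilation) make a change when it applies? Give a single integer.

Rule 1 Syncope: [anakibud] → [anakbd]
Rule 2 Nasal Assimilation: no change — [anakbd]
Rule 3 Glottal Epenthesis: [anakbd] → [hanakbd]
Rule Rule 2 changed 0 position(s).

0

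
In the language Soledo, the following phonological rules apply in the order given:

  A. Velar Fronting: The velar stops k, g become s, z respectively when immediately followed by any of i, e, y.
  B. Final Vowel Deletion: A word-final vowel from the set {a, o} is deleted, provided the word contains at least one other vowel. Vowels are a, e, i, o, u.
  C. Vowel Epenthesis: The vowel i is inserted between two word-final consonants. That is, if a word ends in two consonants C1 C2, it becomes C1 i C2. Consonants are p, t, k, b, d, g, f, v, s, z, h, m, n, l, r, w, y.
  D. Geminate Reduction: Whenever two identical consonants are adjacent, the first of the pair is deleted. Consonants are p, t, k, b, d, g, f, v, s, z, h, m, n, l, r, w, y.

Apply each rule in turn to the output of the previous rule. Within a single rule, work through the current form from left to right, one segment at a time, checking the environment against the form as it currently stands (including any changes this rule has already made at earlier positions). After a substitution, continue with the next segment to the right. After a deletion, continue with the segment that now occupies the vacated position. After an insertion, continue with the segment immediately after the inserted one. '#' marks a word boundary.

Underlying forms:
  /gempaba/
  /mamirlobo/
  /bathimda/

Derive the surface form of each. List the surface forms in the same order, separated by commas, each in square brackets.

/gempaba/:
  A Velar Fronting: [gempaba] → [zempaba]
  B Final Vowel Deletion: [zempaba] → [zempab]
  C Vowel Epenthesis: no change — [zempab]
  D Geminate Reduction: no change — [zempab]
/mamirlobo/:
  A Velar Fronting: no change — [mamirlobo]
  B Final Vowel Deletion: [mamirlobo] → [mamirlob]
  C Vowel Epenthesis: no change — [mamirlob]
  D Geminate Reduction: no change — [mamirlob]
/bathimda/:
  A Velar Fronting: no change — [bathimda]
  B Final Vowel Deletion: [bathimda] → [bathimd]
  C Vowel Epenthesis: [bathimd] → [bathimid]
  D Geminate Reduction: no change — [bathimid]

[zempab], [mamirlob], [bathimid]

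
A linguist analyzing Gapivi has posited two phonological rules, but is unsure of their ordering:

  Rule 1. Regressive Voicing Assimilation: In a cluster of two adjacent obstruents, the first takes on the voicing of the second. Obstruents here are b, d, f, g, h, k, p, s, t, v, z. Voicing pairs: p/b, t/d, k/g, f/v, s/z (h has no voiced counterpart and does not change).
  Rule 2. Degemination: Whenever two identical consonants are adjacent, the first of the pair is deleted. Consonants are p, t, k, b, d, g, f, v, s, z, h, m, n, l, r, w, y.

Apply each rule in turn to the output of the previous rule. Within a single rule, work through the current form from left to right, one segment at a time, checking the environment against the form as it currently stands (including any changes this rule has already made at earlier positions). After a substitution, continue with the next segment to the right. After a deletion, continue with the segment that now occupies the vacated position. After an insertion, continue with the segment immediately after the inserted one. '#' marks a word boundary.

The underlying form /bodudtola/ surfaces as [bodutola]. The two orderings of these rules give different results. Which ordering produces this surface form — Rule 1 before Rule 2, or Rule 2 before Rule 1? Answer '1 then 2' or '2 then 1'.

Order 1 then 2:
  1 Regressive Voicing Assimilation: [bodudtola] → [boduttola]
  2 Degemination: [boduttola] → [bodutola]
  result: [bodutola]
Order 2 then 1:
  2 Degemination: no change — [bodudtola]
  1 Regressive Voicing Assimilation: [bodudtola] → [boduttola]
  result: [boduttola]

1 then 2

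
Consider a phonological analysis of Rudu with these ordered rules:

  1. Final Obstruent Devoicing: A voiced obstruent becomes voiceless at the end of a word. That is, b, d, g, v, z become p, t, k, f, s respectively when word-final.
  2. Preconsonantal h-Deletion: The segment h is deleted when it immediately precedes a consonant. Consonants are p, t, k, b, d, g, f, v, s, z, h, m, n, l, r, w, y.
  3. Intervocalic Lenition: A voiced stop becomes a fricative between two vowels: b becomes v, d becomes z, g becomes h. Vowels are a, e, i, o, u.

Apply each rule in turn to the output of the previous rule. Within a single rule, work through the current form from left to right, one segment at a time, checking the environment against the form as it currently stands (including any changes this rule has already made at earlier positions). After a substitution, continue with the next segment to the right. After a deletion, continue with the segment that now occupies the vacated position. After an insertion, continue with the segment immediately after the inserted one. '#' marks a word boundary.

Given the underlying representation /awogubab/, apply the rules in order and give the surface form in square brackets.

1 Final Obstruent Devoicing: [awogubab] → [awogubap]
2 Preconsonantal h-Deletion: no change — [awogubap]
3 Intervocalic Lenition: [awogubap] → [awohuvap]

[awohuvap]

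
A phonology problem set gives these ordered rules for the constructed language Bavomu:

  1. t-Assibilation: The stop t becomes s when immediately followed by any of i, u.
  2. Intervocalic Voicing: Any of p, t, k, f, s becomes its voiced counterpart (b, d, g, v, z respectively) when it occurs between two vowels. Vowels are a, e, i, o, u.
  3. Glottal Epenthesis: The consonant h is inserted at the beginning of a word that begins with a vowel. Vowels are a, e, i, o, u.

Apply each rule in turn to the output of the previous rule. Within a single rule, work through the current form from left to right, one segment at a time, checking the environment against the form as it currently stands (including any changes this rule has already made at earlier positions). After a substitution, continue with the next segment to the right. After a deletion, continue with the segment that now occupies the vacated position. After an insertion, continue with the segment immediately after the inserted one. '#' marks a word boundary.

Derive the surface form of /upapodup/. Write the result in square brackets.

[hubabodup]

1 t-Assibilation: no change — [upapodup]
2 Intervocalic Voicing: [upapodup] → [ubabodup]
3 Glottal Epenthesis: [ubabodup] → [hubabodup]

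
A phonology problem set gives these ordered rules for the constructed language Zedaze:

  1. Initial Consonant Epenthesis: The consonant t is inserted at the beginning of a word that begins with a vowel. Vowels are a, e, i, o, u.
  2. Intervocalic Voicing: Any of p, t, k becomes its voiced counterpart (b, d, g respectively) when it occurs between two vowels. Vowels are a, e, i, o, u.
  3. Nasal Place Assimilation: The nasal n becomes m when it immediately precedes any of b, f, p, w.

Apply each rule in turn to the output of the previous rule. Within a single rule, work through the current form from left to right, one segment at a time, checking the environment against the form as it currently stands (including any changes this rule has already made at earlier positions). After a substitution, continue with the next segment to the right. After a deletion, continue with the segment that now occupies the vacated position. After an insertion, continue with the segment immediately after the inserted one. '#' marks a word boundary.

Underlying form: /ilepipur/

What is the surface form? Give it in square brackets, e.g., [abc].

[tilebibur]

1 Initial Consonant Epenthesis: [ilepipur] → [tilepipur]
2 Intervocalic Voicing: [tilepipur] → [tilebibur]
3 Nasal Place Assimilation: no change — [tilebibur]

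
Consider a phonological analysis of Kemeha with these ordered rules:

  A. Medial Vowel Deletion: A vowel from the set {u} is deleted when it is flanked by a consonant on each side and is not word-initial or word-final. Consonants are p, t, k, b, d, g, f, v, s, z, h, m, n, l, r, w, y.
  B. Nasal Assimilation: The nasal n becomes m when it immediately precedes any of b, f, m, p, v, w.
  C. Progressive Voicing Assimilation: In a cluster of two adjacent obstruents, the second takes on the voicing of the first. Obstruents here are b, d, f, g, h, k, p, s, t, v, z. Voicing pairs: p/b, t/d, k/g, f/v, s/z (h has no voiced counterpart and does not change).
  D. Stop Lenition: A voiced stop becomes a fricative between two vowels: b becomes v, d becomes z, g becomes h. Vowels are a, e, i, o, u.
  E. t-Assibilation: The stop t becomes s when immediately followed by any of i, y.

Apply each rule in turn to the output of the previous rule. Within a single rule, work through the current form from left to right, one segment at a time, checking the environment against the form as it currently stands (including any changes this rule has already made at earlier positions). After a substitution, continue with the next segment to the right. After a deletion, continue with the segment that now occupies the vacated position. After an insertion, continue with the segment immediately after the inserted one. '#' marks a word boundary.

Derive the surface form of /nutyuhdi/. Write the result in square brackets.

[nsyhsi]

A Medial Vowel Deletion: [nutyuhdi] → [ntyhdi]
B Nasal Assimilation: no change — [ntyhdi]
C Progressive Voicing Assimilation: [ntyhdi] → [ntyhti]
D Stop Lenition: no change — [ntyhti]
E t-Assibilation: [ntyhti] → [nsyhsi]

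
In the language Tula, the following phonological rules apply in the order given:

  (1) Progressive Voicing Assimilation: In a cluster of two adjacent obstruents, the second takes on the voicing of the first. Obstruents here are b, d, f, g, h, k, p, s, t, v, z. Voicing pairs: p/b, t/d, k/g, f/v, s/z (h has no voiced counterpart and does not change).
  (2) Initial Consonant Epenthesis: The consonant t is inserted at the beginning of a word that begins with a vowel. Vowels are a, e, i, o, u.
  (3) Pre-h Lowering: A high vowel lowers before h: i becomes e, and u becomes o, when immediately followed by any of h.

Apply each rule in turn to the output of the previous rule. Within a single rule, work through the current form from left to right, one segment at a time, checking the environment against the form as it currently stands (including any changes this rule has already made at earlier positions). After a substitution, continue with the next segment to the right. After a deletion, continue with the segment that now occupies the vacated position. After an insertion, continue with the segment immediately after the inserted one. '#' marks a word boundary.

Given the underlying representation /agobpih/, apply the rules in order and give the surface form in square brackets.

(1) Progressive Voicing Assimilation: [agobpih] → [agobbih]
(2) Initial Consonant Epenthesis: [agobbih] → [tagobbih]
(3) Pre-h Lowering: [tagobbih] → [tagobbeh]

[tagobbeh]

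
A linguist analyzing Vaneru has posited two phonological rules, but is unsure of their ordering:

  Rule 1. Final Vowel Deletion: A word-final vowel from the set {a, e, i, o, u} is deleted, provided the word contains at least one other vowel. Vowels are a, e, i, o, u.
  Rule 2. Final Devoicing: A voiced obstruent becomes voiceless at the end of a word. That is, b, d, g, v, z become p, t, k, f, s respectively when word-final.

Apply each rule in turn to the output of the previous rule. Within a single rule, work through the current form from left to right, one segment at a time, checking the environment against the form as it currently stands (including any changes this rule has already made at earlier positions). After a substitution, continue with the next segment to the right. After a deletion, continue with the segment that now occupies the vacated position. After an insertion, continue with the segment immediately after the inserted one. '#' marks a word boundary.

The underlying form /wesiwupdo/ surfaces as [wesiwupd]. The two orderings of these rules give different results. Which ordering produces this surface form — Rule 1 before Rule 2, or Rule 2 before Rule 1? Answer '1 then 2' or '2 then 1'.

2 then 1

Order 1 then 2:
  1 Final Vowel Deletion: [wesiwupdo] → [wesiwupd]
  2 Final Devoicing: [wesiwupd] → [wesiwupt]
  result: [wesiwupt]
Order 2 then 1:
  2 Final Devoicing: no change — [wesiwupdo]
  1 Final Vowel Deletion: [wesiwupdo] → [wesiwupd]
  result: [wesiwupd]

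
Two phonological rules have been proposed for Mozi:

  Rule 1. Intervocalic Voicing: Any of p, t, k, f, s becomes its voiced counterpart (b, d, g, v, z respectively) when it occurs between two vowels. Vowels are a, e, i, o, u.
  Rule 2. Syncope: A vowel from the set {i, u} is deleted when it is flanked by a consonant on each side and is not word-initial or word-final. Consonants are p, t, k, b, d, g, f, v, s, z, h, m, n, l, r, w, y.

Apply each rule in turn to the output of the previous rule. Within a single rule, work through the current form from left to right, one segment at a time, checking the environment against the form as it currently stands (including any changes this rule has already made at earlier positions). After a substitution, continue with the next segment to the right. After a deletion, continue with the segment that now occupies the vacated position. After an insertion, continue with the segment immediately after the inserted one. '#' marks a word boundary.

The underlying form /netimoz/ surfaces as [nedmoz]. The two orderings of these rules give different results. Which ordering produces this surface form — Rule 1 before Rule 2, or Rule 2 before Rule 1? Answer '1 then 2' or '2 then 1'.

1 then 2

Order 1 then 2:
  1 Intervocalic Voicing: [netimoz] → [nedimoz]
  2 Syncope: [nedimoz] → [nedmoz]
  result: [nedmoz]
Order 2 then 1:
  2 Syncope: [netimoz] → [netmoz]
  1 Intervocalic Voicing: no change — [netmoz]
  result: [netmoz]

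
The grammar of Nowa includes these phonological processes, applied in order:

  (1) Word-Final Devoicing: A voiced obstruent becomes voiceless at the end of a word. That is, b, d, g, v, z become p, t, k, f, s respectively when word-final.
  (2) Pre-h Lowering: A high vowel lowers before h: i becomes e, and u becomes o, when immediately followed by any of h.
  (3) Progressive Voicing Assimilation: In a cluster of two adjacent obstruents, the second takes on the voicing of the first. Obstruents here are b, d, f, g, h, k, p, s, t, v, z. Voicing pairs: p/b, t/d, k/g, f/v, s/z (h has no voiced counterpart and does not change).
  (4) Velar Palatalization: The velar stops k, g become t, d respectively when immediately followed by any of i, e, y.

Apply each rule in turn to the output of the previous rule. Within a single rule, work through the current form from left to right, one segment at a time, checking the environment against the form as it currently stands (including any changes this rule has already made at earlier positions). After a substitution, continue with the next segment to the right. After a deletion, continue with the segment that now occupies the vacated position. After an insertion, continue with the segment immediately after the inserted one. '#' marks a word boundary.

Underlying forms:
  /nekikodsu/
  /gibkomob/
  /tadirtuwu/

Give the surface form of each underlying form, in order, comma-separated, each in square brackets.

/nekikodsu/:
  (1) Word-Final Devoicing: no change — [nekikodsu]
  (2) Pre-h Lowering: no change — [nekikodsu]
  (3) Progressive Voicing Assimilation: [nekikodsu] → [nekikodzu]
  (4) Velar Palatalization: [nekikodzu] → [netikodzu]
/gibkomob/:
  (1) Word-Final Devoicing: [gibkomob] → [gibkomop]
  (2) Pre-h Lowering: no change — [gibkomop]
  (3) Progressive Voicing Assimilation: [gibkomop] → [gibgomop]
  (4) Velar Palatalization: [gibgomop] → [dibgomop]
/tadirtuwu/:
  (1) Word-Final Devoicing: no change — [tadirtuwu]
  (2) Pre-h Lowering: no change — [tadirtuwu]
  (3) Progressive Voicing Assimilation: no change — [tadirtuwu]
  (4) Velar Palatalization: no change — [tadirtuwu]

[netikodzu], [dibgomop], [tadirtuwu]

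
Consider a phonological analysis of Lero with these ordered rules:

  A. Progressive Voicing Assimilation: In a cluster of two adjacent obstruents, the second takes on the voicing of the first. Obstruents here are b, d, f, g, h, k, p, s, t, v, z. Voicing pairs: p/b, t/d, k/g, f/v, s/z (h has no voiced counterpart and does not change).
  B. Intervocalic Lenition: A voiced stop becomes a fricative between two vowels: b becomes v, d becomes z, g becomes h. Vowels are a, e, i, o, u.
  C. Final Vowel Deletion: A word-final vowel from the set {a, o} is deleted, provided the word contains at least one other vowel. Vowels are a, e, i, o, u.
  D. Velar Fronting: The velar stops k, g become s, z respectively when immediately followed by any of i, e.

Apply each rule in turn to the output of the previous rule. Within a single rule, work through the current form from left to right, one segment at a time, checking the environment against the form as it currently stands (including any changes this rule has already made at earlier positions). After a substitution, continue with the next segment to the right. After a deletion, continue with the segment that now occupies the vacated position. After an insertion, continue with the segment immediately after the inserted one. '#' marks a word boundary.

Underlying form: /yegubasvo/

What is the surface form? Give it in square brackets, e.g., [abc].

A Progressive Voicing Assimilation: [yegubasvo] → [yegubasfo]
B Intervocalic Lenition: [yegubasfo] → [yehuvasfo]
C Final Vowel Deletion: [yehuvasfo] → [yehuvasf]
D Velar Fronting: no change — [yehuvasf]

[yehuvasf]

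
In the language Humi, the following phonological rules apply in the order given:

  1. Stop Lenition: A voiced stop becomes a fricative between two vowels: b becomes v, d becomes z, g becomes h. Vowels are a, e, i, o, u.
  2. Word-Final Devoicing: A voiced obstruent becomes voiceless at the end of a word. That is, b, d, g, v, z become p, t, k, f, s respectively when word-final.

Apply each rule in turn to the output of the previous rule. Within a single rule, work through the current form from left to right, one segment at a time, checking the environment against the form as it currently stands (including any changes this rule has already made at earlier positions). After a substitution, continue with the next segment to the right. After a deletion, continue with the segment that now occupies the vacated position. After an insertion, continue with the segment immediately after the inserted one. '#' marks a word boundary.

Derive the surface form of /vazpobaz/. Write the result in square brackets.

[vazpovas]

1 Stop Lenition: [vazpobaz] → [vazpovaz]
2 Word-Final Devoicing: [vazpovaz] → [vazpovas]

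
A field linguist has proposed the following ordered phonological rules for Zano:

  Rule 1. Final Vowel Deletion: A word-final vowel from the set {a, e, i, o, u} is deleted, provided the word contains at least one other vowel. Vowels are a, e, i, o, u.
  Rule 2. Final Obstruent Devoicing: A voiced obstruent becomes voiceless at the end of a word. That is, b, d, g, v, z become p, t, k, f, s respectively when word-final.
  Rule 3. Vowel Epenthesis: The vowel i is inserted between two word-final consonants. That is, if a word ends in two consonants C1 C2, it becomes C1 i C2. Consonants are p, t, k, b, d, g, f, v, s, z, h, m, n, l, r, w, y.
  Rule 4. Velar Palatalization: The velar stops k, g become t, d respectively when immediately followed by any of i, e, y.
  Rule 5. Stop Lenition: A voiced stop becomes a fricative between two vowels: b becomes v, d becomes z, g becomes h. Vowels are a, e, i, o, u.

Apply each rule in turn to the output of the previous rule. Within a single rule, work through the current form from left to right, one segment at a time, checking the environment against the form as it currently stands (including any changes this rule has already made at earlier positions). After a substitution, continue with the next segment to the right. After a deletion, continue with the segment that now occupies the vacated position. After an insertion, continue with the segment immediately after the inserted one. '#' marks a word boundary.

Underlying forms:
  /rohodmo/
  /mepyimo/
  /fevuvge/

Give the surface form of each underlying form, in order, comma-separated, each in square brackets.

[rohozim], [mepyim], [fevuvik]

/rohodmo/:
  Rule 1 Final Vowel Deletion: [rohodmo] → [rohodm]
  Rule 2 Final Obstruent Devoicing: no change — [rohodm]
  Rule 3 Vowel Epenthesis: [rohodm] → [rohodim]
  Rule 4 Velar Palatalization: no change — [rohodim]
  Rule 5 Stop Lenition: [rohodim] → [rohozim]
/mepyimo/:
  Rule 1 Final Vowel Deletion: [mepyimo] → [mepyim]
  Rule 2 Final Obstruent Devoicing: no change — [mepyim]
  Rule 3 Vowel Epenthesis: no change — [mepyim]
  Rule 4 Velar Palatalization: no change — [mepyim]
  Rule 5 Stop Lenition: no change — [mepyim]
/fevuvge/:
  Rule 1 Final Vowel Deletion: [fevuvge] → [fevuvg]
  Rule 2 Final Obstruent Devoicing: [fevuvg] → [fevuvk]
  Rule 3 Vowel Epenthesis: [fevuvk] → [fevuvik]
  Rule 4 Velar Palatalization: no change — [fevuvik]
  Rule 5 Stop Lenition: no change — [fevuvik]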